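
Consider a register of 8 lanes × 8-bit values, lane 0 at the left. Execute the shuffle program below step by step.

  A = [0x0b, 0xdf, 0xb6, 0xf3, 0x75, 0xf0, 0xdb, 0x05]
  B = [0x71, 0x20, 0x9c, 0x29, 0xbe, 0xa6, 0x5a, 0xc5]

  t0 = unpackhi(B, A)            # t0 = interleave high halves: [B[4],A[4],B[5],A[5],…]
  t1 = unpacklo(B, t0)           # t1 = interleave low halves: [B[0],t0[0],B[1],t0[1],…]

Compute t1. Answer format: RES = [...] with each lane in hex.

  t0: be 75 a6 f0 5a db c5 05
  t1: 71 be 20 75 9c a6 29 f0

RES = [0x71, 0xbe, 0x20, 0x75, 0x9c, 0xa6, 0x29, 0xf0]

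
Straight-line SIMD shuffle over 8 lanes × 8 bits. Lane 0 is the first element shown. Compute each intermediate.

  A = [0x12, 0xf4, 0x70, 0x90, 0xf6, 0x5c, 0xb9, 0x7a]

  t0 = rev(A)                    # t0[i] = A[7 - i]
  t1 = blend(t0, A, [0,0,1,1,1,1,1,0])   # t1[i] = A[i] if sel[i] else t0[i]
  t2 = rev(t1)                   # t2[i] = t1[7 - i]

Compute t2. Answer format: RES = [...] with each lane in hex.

RES = [ 0x12  0xb9  0x5c  0xf6  0x90  0x70  0xb9  0x7a ]

→ t0 |7a|b9|5c|f6|90|70|f4|12|
→ t1 |7a|b9|70|90|f6|5c|b9|12|
→ t2 |12|b9|5c|f6|90|70|b9|7a|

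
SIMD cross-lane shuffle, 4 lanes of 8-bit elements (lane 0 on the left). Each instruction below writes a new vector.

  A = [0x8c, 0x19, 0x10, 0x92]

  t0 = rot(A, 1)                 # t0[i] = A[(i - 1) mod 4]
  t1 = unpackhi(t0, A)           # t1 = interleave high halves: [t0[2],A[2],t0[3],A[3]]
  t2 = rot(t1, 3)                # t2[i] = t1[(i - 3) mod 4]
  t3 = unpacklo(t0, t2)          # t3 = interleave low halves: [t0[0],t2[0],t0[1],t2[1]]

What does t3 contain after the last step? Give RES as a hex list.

  t0: 92 8c 19 10
  t1: 19 10 10 92
  t2: 10 10 92 19
  t3: 92 10 8c 10

RES = [0x92, 0x10, 0x8c, 0x10]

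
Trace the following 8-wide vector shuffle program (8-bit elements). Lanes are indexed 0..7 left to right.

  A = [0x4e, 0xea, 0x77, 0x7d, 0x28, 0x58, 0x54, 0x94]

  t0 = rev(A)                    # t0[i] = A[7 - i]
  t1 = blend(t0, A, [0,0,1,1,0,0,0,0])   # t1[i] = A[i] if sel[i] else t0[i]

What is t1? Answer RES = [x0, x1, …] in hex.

→ t0 |94|54|58|28|7d|77|ea|4e|
→ t1 |94|54|77|7d|7d|77|ea|4e|

RES = [0x94, 0x54, 0x77, 0x7d, 0x7d, 0x77, 0xea, 0x4e]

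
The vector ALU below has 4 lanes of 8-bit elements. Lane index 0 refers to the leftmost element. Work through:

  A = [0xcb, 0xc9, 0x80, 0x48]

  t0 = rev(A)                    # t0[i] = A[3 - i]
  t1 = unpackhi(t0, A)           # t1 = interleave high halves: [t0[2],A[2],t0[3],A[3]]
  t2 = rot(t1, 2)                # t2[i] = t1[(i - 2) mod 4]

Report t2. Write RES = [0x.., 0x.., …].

RES = [0xcb, 0x48, 0xc9, 0x80]

  t0: 48 80 c9 cb
  t1: c9 80 cb 48
  t2: cb 48 c9 80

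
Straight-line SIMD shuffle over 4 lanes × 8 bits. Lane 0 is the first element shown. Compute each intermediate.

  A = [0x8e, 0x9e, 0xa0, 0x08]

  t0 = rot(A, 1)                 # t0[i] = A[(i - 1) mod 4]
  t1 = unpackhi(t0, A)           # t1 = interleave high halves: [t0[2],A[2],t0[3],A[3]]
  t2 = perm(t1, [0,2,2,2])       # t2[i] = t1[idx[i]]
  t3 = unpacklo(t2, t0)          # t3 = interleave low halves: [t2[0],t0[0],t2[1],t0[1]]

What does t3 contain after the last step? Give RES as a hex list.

  t0: 08 8e 9e a0
  t1: 9e a0 a0 08
  t2: 9e a0 a0 a0
  t3: 9e 08 a0 8e

RES = [ 0x9e  0x08  0xa0  0x8e ]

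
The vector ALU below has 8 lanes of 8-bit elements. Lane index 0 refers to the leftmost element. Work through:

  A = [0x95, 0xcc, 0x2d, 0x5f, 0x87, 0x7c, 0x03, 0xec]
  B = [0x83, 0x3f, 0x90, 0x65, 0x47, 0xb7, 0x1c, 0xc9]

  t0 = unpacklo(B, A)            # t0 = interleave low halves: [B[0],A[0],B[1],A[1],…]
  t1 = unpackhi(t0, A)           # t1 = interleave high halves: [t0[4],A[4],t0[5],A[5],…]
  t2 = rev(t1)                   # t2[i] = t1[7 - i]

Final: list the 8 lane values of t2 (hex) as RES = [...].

RES = [ 0xec  0x5f  0x03  0x65  0x7c  0x2d  0x87  0x90 ]

  t0: 83 95 3f cc 90 2d 65 5f
  t1: 90 87 2d 7c 65 03 5f ec
  t2: ec 5f 03 65 7c 2d 87 90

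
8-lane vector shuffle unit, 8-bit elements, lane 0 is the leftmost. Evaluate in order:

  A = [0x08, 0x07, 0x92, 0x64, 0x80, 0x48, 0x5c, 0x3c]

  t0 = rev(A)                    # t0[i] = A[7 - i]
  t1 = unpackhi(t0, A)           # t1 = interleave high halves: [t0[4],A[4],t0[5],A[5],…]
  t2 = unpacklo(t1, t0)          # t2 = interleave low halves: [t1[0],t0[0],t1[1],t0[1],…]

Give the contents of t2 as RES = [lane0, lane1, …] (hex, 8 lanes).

RES = [0x64, 0x3c, 0x80, 0x5c, 0x92, 0x48, 0x48, 0x80]

  t0: 3c 5c 48 80 64 92 07 08
  t1: 64 80 92 48 07 5c 08 3c
  t2: 64 3c 80 5c 92 48 48 80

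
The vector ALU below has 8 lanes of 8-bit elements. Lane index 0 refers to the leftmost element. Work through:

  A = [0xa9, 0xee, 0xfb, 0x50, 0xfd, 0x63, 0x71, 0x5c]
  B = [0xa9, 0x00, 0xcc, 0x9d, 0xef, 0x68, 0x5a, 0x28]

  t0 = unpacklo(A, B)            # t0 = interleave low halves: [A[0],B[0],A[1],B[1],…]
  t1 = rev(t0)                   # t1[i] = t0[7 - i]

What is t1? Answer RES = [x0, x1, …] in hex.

  t0: a9 a9 ee 00 fb cc 50 9d
  t1: 9d 50 cc fb 00 ee a9 a9

RES = [ 0x9d  0x50  0xcc  0xfb  0x00  0xee  0xa9  0xa9 ]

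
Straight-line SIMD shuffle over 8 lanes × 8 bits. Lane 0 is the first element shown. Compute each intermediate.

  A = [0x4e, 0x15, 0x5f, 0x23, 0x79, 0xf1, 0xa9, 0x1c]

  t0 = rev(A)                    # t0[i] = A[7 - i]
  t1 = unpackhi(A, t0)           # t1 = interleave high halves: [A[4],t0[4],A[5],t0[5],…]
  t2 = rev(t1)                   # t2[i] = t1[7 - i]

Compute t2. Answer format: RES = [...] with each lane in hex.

  t0: 1c a9 f1 79 23 5f 15 4e
  t1: 79 23 f1 5f a9 15 1c 4e
  t2: 4e 1c 15 a9 5f f1 23 79

RES = [0x4e, 0x1c, 0x15, 0xa9, 0x5f, 0xf1, 0x23, 0x79]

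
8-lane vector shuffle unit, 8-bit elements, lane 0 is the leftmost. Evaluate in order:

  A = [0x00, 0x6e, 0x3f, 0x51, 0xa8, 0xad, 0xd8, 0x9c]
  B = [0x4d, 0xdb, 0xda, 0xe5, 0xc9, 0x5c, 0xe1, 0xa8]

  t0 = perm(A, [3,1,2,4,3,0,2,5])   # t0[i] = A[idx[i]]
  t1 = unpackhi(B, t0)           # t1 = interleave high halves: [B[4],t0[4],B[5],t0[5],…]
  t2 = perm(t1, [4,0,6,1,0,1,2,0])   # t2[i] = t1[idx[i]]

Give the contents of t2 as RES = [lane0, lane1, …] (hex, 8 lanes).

RES = [ 0xe1  0xc9  0xa8  0x51  0xc9  0x51  0x5c  0xc9 ]

  t0: 51 6e 3f a8 51 00 3f ad
  t1: c9 51 5c 00 e1 3f a8 ad
  t2: e1 c9 a8 51 c9 51 5c c9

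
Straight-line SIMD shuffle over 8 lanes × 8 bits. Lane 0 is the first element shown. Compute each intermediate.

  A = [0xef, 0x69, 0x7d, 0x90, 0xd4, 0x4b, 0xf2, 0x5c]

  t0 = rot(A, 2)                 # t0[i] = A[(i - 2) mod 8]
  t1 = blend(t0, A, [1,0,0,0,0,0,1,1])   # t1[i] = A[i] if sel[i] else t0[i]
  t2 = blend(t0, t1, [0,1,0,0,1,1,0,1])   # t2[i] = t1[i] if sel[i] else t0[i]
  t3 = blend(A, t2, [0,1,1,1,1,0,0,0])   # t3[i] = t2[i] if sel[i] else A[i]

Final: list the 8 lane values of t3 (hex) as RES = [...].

RES = [ 0xef  0x5c  0xef  0x69  0x7d  0x4b  0xf2  0x5c ]

t0 = [0xf2, 0x5c, 0xef, 0x69, 0x7d, 0x90, 0xd4, 0x4b]
t1 = [0xef, 0x5c, 0xef, 0x69, 0x7d, 0x90, 0xf2, 0x5c]
t2 = [0xf2, 0x5c, 0xef, 0x69, 0x7d, 0x90, 0xd4, 0x5c]
t3 = [0xef, 0x5c, 0xef, 0x69, 0x7d, 0x4b, 0xf2, 0x5c]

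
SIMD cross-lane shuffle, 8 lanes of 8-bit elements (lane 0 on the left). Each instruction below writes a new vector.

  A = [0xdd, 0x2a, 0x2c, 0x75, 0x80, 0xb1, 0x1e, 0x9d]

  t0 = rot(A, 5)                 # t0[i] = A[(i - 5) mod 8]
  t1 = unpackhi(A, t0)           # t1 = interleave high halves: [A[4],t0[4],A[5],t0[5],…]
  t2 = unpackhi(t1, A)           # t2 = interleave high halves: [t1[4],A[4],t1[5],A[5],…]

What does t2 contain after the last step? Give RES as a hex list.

RES = [ 0x1e  0x80  0x2a  0xb1  0x9d  0x1e  0x2c  0x9d ]

→ t0 |75|80|b1|1e|9d|dd|2a|2c|
→ t1 |80|9d|b1|dd|1e|2a|9d|2c|
→ t2 |1e|80|2a|b1|9d|1e|2c|9d|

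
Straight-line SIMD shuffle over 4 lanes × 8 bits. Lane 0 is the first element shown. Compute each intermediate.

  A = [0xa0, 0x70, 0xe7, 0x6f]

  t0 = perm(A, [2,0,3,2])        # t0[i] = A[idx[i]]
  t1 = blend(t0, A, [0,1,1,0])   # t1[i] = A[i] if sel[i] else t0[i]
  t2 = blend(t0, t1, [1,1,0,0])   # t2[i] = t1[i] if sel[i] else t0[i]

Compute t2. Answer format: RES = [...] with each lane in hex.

→ t0 |e7|a0|6f|e7|
→ t1 |e7|70|e7|e7|
→ t2 |e7|70|6f|e7|

RES = [0xe7, 0x70, 0x6f, 0xe7]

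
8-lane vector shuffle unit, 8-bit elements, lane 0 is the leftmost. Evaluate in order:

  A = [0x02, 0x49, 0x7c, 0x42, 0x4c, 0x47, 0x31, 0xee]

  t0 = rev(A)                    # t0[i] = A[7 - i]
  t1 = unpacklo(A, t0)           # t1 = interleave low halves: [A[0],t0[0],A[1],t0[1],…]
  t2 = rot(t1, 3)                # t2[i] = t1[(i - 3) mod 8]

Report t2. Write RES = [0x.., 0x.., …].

RES = [ 0x47  0x42  0x4c  0x02  0xee  0x49  0x31  0x7c ]

  t0: ee 31 47 4c 42 7c 49 02
  t1: 02 ee 49 31 7c 47 42 4c
  t2: 47 42 4c 02 ee 49 31 7c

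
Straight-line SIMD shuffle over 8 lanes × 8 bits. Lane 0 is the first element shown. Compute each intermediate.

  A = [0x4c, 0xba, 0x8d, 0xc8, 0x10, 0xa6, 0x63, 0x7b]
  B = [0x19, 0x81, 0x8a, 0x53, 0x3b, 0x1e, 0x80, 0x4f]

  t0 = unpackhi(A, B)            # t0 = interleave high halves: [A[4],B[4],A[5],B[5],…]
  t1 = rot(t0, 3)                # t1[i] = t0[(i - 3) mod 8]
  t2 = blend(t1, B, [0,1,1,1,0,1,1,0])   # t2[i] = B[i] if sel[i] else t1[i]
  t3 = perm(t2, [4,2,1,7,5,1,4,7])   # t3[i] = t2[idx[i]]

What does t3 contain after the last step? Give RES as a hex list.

RES = [ 0x3b  0x8a  0x81  0x63  0x1e  0x81  0x3b  0x63 ]

t0 = [0x10, 0x3b, 0xa6, 0x1e, 0x63, 0x80, 0x7b, 0x4f]
t1 = [0x80, 0x7b, 0x4f, 0x10, 0x3b, 0xa6, 0x1e, 0x63]
t2 = [0x80, 0x81, 0x8a, 0x53, 0x3b, 0x1e, 0x80, 0x63]
t3 = [0x3b, 0x8a, 0x81, 0x63, 0x1e, 0x81, 0x3b, 0x63]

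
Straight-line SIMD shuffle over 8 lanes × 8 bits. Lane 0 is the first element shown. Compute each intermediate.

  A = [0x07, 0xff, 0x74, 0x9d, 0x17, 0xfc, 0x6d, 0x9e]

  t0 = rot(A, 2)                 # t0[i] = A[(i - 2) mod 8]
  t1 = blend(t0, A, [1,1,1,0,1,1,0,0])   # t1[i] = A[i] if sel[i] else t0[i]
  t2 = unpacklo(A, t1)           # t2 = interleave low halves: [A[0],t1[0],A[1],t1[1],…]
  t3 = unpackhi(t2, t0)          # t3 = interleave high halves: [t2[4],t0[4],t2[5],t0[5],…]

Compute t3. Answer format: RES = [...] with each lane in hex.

RES = [0x74, 0x74, 0x74, 0x9d, 0x9d, 0x17, 0xff, 0xfc]

  t0: 6d 9e 07 ff 74 9d 17 fc
  t1: 07 ff 74 ff 17 fc 17 fc
  t2: 07 07 ff ff 74 74 9d ff
  t3: 74 74 74 9d 9d 17 ff fc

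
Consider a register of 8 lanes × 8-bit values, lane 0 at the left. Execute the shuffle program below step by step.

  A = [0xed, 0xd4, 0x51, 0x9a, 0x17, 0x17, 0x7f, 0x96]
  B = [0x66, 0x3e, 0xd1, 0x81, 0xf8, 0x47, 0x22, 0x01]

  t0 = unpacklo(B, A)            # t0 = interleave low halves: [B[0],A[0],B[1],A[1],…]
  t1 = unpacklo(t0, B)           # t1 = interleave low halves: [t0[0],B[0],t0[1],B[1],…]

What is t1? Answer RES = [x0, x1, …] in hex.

RES = [ 0x66  0x66  0xed  0x3e  0x3e  0xd1  0xd4  0x81 ]

t0 = [0x66, 0xed, 0x3e, 0xd4, 0xd1, 0x51, 0x81, 0x9a]
t1 = [0x66, 0x66, 0xed, 0x3e, 0x3e, 0xd1, 0xd4, 0x81]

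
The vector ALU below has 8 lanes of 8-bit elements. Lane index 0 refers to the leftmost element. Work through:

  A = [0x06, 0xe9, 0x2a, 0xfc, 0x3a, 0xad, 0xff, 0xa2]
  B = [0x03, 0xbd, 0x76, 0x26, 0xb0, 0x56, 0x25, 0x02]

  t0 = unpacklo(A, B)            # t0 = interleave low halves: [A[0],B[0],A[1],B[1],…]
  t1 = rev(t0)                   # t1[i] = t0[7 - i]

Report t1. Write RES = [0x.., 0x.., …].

RES = [0x26, 0xfc, 0x76, 0x2a, 0xbd, 0xe9, 0x03, 0x06]

  t0: 06 03 e9 bd 2a 76 fc 26
  t1: 26 fc 76 2a bd e9 03 06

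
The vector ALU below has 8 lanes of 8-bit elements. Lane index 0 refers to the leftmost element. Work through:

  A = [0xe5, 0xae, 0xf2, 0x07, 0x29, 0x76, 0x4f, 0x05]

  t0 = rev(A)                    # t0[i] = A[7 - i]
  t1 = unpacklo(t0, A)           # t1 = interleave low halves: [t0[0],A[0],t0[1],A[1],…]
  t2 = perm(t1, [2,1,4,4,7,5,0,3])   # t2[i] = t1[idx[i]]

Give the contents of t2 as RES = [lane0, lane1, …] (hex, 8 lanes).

RES = [ 0x4f  0xe5  0x76  0x76  0x07  0xf2  0x05  0xae ]

t0 = [0x05, 0x4f, 0x76, 0x29, 0x07, 0xf2, 0xae, 0xe5]
t1 = [0x05, 0xe5, 0x4f, 0xae, 0x76, 0xf2, 0x29, 0x07]
t2 = [0x4f, 0xe5, 0x76, 0x76, 0x07, 0xf2, 0x05, 0xae]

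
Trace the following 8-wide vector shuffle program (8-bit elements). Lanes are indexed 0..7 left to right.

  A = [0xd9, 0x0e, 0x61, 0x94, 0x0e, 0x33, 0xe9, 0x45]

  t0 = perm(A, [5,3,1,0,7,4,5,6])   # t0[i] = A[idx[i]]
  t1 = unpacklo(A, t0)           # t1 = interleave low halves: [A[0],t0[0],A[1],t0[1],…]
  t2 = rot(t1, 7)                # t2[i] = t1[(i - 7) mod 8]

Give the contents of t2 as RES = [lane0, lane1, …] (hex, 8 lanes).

t0 = [0x33, 0x94, 0x0e, 0xd9, 0x45, 0x0e, 0x33, 0xe9]
t1 = [0xd9, 0x33, 0x0e, 0x94, 0x61, 0x0e, 0x94, 0xd9]
t2 = [0x33, 0x0e, 0x94, 0x61, 0x0e, 0x94, 0xd9, 0xd9]

RES = [0x33, 0x0e, 0x94, 0x61, 0x0e, 0x94, 0xd9, 0xd9]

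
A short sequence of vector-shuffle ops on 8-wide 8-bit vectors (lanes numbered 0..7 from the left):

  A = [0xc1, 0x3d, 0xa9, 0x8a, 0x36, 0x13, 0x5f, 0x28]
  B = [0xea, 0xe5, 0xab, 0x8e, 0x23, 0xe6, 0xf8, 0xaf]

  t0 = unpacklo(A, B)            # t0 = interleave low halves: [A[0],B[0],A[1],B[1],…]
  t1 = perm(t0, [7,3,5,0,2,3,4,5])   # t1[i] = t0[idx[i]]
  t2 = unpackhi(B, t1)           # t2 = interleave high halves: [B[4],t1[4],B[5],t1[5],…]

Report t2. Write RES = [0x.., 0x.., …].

RES = [ 0x23  0x3d  0xe6  0xe5  0xf8  0xa9  0xaf  0xab ]

  t0: c1 ea 3d e5 a9 ab 8a 8e
  t1: 8e e5 ab c1 3d e5 a9 ab
  t2: 23 3d e6 e5 f8 a9 af ab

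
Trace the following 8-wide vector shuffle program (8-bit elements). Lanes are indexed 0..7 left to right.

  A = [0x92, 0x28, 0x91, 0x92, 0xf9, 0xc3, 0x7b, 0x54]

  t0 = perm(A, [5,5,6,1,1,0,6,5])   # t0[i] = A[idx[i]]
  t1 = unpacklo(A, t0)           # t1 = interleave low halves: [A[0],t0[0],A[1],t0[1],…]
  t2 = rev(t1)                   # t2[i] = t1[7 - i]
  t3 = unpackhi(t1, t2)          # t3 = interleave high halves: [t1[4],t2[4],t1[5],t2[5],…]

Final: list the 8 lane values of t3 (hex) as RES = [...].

t0 = [0xc3, 0xc3, 0x7b, 0x28, 0x28, 0x92, 0x7b, 0xc3]
t1 = [0x92, 0xc3, 0x28, 0xc3, 0x91, 0x7b, 0x92, 0x28]
t2 = [0x28, 0x92, 0x7b, 0x91, 0xc3, 0x28, 0xc3, 0x92]
t3 = [0x91, 0xc3, 0x7b, 0x28, 0x92, 0xc3, 0x28, 0x92]

RES = [0x91, 0xc3, 0x7b, 0x28, 0x92, 0xc3, 0x28, 0x92]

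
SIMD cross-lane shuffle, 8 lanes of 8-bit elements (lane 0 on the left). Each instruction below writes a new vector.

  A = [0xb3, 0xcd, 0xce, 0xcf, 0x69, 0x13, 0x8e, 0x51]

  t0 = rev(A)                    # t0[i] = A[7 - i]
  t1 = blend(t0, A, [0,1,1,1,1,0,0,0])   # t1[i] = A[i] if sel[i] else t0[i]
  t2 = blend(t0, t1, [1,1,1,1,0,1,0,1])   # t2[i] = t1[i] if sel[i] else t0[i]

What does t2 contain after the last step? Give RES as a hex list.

t0 = [0x51, 0x8e, 0x13, 0x69, 0xcf, 0xce, 0xcd, 0xb3]
t1 = [0x51, 0xcd, 0xce, 0xcf, 0x69, 0xce, 0xcd, 0xb3]
t2 = [0x51, 0xcd, 0xce, 0xcf, 0xcf, 0xce, 0xcd, 0xb3]

RES = [ 0x51  0xcd  0xce  0xcf  0xcf  0xce  0xcd  0xb3 ]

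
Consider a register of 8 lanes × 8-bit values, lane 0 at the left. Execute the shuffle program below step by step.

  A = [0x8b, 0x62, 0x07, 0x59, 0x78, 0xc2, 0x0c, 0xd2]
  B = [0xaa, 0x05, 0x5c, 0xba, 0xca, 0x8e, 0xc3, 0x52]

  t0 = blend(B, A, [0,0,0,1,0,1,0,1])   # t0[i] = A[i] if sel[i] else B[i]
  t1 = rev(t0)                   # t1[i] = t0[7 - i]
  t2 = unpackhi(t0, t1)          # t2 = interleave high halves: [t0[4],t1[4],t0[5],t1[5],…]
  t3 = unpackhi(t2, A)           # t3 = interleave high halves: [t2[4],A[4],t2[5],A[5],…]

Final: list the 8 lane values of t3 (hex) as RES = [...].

t0 = [0xaa, 0x05, 0x5c, 0x59, 0xca, 0xc2, 0xc3, 0xd2]
t1 = [0xd2, 0xc3, 0xc2, 0xca, 0x59, 0x5c, 0x05, 0xaa]
t2 = [0xca, 0x59, 0xc2, 0x5c, 0xc3, 0x05, 0xd2, 0xaa]
t3 = [0xc3, 0x78, 0x05, 0xc2, 0xd2, 0x0c, 0xaa, 0xd2]

RES = [0xc3, 0x78, 0x05, 0xc2, 0xd2, 0x0c, 0xaa, 0xd2]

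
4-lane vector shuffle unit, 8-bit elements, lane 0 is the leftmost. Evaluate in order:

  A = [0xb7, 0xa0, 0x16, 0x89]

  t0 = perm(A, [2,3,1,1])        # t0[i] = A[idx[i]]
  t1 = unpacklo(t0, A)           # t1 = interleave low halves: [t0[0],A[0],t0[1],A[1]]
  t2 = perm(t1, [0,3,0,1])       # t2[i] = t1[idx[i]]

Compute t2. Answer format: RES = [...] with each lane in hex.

  t0: 16 89 a0 a0
  t1: 16 b7 89 a0
  t2: 16 a0 16 b7

RES = [0x16, 0xa0, 0x16, 0xb7]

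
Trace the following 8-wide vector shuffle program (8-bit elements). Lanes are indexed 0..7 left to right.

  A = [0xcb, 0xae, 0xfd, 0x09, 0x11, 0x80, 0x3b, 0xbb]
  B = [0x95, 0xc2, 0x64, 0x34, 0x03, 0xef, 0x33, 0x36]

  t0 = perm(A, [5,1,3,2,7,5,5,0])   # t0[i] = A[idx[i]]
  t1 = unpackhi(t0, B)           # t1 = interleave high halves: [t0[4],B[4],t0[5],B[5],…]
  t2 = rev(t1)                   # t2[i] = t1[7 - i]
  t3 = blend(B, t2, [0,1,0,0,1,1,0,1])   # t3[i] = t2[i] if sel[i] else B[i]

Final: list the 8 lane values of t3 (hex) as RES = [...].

t0 = [0x80, 0xae, 0x09, 0xfd, 0xbb, 0x80, 0x80, 0xcb]
t1 = [0xbb, 0x03, 0x80, 0xef, 0x80, 0x33, 0xcb, 0x36]
t2 = [0x36, 0xcb, 0x33, 0x80, 0xef, 0x80, 0x03, 0xbb]
t3 = [0x95, 0xcb, 0x64, 0x34, 0xef, 0x80, 0x33, 0xbb]

RES = [0x95, 0xcb, 0x64, 0x34, 0xef, 0x80, 0x33, 0xbb]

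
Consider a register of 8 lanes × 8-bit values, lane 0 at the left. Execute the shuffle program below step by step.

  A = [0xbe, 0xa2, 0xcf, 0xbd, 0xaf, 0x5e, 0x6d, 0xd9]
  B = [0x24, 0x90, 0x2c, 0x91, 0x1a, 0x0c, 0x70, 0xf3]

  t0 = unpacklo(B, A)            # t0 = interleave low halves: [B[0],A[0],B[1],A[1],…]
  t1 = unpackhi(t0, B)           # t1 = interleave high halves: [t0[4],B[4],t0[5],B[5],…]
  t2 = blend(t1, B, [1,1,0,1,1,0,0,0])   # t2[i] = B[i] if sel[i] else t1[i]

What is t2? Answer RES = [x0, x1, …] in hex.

RES = [ 0x24  0x90  0xcf  0x91  0x1a  0x70  0xbd  0xf3 ]

  t0: 24 be 90 a2 2c cf 91 bd
  t1: 2c 1a cf 0c 91 70 bd f3
  t2: 24 90 cf 91 1a 70 bd f3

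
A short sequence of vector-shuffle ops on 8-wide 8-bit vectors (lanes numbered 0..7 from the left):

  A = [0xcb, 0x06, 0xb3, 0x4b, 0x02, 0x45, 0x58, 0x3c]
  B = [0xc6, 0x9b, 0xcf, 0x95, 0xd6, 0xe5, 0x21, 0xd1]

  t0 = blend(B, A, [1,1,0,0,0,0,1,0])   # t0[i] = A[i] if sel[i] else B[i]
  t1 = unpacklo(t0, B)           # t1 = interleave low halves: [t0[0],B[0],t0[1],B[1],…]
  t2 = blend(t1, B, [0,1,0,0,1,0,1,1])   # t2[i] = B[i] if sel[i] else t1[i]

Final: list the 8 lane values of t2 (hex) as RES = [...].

t0 = [0xcb, 0x06, 0xcf, 0x95, 0xd6, 0xe5, 0x58, 0xd1]
t1 = [0xcb, 0xc6, 0x06, 0x9b, 0xcf, 0xcf, 0x95, 0x95]
t2 = [0xcb, 0x9b, 0x06, 0x9b, 0xd6, 0xcf, 0x21, 0xd1]

RES = [ 0xcb  0x9b  0x06  0x9b  0xd6  0xcf  0x21  0xd1 ]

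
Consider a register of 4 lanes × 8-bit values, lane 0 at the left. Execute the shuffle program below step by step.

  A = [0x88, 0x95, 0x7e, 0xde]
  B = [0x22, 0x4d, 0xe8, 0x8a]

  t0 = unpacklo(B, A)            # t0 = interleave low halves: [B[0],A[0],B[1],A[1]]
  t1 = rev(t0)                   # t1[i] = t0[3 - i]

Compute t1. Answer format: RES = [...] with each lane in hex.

RES = [ 0x95  0x4d  0x88  0x22 ]

→ t0 |22|88|4d|95|
→ t1 |95|4d|88|22|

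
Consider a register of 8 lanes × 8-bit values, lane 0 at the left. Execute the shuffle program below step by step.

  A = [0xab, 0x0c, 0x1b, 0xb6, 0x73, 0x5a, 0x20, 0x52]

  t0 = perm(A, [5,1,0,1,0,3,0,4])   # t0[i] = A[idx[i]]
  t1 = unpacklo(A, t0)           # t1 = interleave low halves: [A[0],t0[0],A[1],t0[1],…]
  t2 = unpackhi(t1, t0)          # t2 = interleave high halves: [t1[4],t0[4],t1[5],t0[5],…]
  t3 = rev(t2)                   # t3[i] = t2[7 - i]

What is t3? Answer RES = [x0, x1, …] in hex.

RES = [0x73, 0x0c, 0xab, 0xb6, 0xb6, 0xab, 0xab, 0x1b]

t0 = [0x5a, 0x0c, 0xab, 0x0c, 0xab, 0xb6, 0xab, 0x73]
t1 = [0xab, 0x5a, 0x0c, 0x0c, 0x1b, 0xab, 0xb6, 0x0c]
t2 = [0x1b, 0xab, 0xab, 0xb6, 0xb6, 0xab, 0x0c, 0x73]
t3 = [0x73, 0x0c, 0xab, 0xb6, 0xb6, 0xab, 0xab, 0x1b]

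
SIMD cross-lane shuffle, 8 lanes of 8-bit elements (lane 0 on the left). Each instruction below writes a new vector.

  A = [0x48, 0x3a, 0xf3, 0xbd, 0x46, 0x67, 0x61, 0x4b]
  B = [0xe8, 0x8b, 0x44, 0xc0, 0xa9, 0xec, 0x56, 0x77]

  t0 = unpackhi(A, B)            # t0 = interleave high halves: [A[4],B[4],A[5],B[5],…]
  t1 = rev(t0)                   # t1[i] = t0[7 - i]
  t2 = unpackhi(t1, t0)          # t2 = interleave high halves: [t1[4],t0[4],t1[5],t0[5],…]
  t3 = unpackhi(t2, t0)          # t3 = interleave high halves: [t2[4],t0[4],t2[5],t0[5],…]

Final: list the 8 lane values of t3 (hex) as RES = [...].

  t0: 46 a9 67 ec 61 56 4b 77
  t1: 77 4b 56 61 ec 67 a9 46
  t2: ec 61 67 56 a9 4b 46 77
  t3: a9 61 4b 56 46 4b 77 77

RES = [0xa9, 0x61, 0x4b, 0x56, 0x46, 0x4b, 0x77, 0x77]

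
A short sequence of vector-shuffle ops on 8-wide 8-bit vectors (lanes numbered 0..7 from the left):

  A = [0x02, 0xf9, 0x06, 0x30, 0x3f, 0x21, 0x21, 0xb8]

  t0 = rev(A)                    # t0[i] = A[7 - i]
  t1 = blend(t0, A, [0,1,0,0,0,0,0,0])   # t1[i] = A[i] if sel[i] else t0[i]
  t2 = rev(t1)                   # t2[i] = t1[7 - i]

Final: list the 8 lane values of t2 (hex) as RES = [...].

RES = [0x02, 0xf9, 0x06, 0x30, 0x3f, 0x21, 0xf9, 0xb8]

t0 = [0xb8, 0x21, 0x21, 0x3f, 0x30, 0x06, 0xf9, 0x02]
t1 = [0xb8, 0xf9, 0x21, 0x3f, 0x30, 0x06, 0xf9, 0x02]
t2 = [0x02, 0xf9, 0x06, 0x30, 0x3f, 0x21, 0xf9, 0xb8]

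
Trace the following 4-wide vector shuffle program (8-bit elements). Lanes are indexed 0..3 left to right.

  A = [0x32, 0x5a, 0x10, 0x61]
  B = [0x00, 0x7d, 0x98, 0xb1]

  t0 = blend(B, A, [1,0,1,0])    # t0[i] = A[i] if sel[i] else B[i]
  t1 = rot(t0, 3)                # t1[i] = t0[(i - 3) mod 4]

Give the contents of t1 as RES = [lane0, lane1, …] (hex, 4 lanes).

  t0: 32 7d 10 b1
  t1: 7d 10 b1 32

RES = [0x7d, 0x10, 0xb1, 0x32]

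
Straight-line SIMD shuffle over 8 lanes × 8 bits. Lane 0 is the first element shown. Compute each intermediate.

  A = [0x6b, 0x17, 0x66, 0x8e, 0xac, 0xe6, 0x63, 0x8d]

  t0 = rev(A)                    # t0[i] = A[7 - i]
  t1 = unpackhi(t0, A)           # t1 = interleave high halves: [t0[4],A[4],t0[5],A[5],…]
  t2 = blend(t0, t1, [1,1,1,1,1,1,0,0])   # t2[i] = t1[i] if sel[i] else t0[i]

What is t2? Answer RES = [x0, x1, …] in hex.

t0 = [0x8d, 0x63, 0xe6, 0xac, 0x8e, 0x66, 0x17, 0x6b]
t1 = [0x8e, 0xac, 0x66, 0xe6, 0x17, 0x63, 0x6b, 0x8d]
t2 = [0x8e, 0xac, 0x66, 0xe6, 0x17, 0x63, 0x17, 0x6b]

RES = [0x8e, 0xac, 0x66, 0xe6, 0x17, 0x63, 0x17, 0x6b]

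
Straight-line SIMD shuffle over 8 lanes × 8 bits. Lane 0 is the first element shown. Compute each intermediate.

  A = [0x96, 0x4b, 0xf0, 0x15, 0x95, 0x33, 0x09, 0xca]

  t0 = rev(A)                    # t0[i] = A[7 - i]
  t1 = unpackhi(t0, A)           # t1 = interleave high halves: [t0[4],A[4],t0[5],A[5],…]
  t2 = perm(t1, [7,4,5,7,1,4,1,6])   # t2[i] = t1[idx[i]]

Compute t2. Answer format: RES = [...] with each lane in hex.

RES = [0xca, 0x4b, 0x09, 0xca, 0x95, 0x4b, 0x95, 0x96]

t0 = [0xca, 0x09, 0x33, 0x95, 0x15, 0xf0, 0x4b, 0x96]
t1 = [0x15, 0x95, 0xf0, 0x33, 0x4b, 0x09, 0x96, 0xca]
t2 = [0xca, 0x4b, 0x09, 0xca, 0x95, 0x4b, 0x95, 0x96]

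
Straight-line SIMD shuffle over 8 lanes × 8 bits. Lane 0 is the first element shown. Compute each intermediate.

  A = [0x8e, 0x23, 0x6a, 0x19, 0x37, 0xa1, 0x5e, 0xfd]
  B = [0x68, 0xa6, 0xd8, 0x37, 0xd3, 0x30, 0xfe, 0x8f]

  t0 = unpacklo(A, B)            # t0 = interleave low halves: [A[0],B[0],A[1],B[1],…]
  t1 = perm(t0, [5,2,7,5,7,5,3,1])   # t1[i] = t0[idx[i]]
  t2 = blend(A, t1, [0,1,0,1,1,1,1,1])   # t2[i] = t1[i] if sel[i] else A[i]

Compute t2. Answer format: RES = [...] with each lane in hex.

  t0: 8e 68 23 a6 6a d8 19 37
  t1: d8 23 37 d8 37 d8 a6 68
  t2: 8e 23 6a d8 37 d8 a6 68

RES = [ 0x8e  0x23  0x6a  0xd8  0x37  0xd8  0xa6  0x68 ]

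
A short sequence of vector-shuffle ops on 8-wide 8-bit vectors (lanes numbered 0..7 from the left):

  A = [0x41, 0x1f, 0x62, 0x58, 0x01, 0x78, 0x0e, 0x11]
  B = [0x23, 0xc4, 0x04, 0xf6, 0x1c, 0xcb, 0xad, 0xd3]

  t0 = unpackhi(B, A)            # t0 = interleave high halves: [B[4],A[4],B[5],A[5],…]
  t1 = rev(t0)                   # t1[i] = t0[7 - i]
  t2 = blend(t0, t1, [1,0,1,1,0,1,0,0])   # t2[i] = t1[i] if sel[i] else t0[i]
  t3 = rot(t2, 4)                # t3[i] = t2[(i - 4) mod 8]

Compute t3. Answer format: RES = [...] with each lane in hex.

→ t0 |1c|01|cb|78|ad|0e|d3|11|
→ t1 |11|d3|0e|ad|78|cb|01|1c|
→ t2 |11|01|0e|ad|ad|cb|d3|11|
→ t3 |ad|cb|d3|11|11|01|0e|ad|

RES = [0xad, 0xcb, 0xd3, 0x11, 0x11, 0x01, 0x0e, 0xad]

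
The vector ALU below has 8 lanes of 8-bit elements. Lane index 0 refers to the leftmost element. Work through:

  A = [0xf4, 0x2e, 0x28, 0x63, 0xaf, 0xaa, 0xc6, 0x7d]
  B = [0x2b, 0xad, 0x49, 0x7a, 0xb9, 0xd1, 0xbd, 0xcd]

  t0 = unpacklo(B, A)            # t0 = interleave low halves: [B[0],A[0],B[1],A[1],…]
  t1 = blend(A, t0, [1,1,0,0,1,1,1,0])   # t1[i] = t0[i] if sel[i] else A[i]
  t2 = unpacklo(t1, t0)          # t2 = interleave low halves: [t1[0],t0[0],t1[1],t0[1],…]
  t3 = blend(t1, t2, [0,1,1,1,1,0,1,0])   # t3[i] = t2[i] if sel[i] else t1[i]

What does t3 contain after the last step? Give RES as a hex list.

RES = [ 0x2b  0x2b  0xf4  0xf4  0x28  0x28  0x63  0x7d ]

→ t0 |2b|f4|ad|2e|49|28|7a|63|
→ t1 |2b|f4|28|63|49|28|7a|7d|
→ t2 |2b|2b|f4|f4|28|ad|63|2e|
→ t3 |2b|2b|f4|f4|28|28|63|7d|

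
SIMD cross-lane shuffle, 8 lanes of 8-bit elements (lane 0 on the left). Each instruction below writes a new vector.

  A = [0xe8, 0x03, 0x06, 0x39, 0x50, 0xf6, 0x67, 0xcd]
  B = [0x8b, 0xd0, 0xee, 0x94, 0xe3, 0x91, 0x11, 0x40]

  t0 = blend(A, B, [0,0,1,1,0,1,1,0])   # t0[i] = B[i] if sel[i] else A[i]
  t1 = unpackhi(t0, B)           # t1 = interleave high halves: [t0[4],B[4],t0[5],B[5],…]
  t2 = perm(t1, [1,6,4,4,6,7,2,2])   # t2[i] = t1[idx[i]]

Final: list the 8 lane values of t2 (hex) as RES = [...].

RES = [ 0xe3  0xcd  0x11  0x11  0xcd  0x40  0x91  0x91 ]

t0 = [0xe8, 0x03, 0xee, 0x94, 0x50, 0x91, 0x11, 0xcd]
t1 = [0x50, 0xe3, 0x91, 0x91, 0x11, 0x11, 0xcd, 0x40]
t2 = [0xe3, 0xcd, 0x11, 0x11, 0xcd, 0x40, 0x91, 0x91]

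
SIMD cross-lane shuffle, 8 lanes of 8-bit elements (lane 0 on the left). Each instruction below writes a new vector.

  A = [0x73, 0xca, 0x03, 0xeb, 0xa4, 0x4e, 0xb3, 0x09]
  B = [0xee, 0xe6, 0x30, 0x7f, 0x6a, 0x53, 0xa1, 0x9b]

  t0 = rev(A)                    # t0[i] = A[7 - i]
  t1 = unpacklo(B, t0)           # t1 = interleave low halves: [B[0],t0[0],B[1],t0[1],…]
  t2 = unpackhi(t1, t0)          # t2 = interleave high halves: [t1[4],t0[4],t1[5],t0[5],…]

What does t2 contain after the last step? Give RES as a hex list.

t0 = [0x09, 0xb3, 0x4e, 0xa4, 0xeb, 0x03, 0xca, 0x73]
t1 = [0xee, 0x09, 0xe6, 0xb3, 0x30, 0x4e, 0x7f, 0xa4]
t2 = [0x30, 0xeb, 0x4e, 0x03, 0x7f, 0xca, 0xa4, 0x73]

RES = [0x30, 0xeb, 0x4e, 0x03, 0x7f, 0xca, 0xa4, 0x73]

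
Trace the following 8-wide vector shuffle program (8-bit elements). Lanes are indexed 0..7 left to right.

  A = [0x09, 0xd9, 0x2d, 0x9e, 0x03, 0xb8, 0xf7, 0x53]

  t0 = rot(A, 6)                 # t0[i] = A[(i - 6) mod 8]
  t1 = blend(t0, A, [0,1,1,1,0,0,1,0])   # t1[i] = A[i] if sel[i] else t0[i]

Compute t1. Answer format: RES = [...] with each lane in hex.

RES = [0x2d, 0xd9, 0x2d, 0x9e, 0xf7, 0x53, 0xf7, 0xd9]

→ t0 |2d|9e|03|b8|f7|53|09|d9|
→ t1 |2d|d9|2d|9e|f7|53|f7|d9|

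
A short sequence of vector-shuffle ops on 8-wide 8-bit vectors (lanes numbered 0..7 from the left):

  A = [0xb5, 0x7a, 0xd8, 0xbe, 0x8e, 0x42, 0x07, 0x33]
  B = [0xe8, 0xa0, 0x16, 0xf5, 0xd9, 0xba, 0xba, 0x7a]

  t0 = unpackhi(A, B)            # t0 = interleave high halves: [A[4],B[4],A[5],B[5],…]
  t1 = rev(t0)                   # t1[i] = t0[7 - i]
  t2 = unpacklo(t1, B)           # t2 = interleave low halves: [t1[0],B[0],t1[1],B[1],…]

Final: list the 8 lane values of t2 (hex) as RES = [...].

RES = [0x7a, 0xe8, 0x33, 0xa0, 0xba, 0x16, 0x07, 0xf5]

t0 = [0x8e, 0xd9, 0x42, 0xba, 0x07, 0xba, 0x33, 0x7a]
t1 = [0x7a, 0x33, 0xba, 0x07, 0xba, 0x42, 0xd9, 0x8e]
t2 = [0x7a, 0xe8, 0x33, 0xa0, 0xba, 0x16, 0x07, 0xf5]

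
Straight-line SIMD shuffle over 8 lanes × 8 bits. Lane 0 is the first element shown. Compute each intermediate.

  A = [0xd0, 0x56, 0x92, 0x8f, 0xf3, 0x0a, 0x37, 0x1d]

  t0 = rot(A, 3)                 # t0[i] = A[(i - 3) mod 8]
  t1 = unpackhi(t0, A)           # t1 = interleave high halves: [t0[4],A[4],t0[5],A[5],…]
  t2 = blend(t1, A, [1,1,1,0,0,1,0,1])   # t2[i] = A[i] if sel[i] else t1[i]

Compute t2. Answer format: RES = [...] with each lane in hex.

→ t0 |0a|37|1d|d0|56|92|8f|f3|
→ t1 |56|f3|92|0a|8f|37|f3|1d|
→ t2 |d0|56|92|0a|8f|0a|f3|1d|

RES = [ 0xd0  0x56  0x92  0x0a  0x8f  0x0a  0xf3  0x1d ]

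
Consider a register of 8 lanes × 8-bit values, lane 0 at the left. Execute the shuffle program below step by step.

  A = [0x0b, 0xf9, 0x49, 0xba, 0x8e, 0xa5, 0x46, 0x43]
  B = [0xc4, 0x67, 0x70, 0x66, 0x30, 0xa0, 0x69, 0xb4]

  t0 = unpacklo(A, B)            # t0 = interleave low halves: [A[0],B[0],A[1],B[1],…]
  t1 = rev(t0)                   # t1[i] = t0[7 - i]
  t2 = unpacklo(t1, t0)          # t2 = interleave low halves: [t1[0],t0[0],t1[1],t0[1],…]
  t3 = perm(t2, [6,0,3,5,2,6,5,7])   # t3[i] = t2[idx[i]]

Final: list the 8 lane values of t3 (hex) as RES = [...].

→ t0 |0b|c4|f9|67|49|70|ba|66|
→ t1 |66|ba|70|49|67|f9|c4|0b|
→ t2 |66|0b|ba|c4|70|f9|49|67|
→ t3 |49|66|c4|f9|ba|49|f9|67|

RES = [ 0x49  0x66  0xc4  0xf9  0xba  0x49  0xf9  0x67 ]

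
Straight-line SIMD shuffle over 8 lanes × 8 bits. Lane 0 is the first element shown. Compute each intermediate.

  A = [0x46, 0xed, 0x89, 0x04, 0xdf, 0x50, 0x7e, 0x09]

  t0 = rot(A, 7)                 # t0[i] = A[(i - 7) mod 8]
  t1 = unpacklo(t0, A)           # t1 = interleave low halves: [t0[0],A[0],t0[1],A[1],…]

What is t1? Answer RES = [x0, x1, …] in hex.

t0 = [0xed, 0x89, 0x04, 0xdf, 0x50, 0x7e, 0x09, 0x46]
t1 = [0xed, 0x46, 0x89, 0xed, 0x04, 0x89, 0xdf, 0x04]

RES = [0xed, 0x46, 0x89, 0xed, 0x04, 0x89, 0xdf, 0x04]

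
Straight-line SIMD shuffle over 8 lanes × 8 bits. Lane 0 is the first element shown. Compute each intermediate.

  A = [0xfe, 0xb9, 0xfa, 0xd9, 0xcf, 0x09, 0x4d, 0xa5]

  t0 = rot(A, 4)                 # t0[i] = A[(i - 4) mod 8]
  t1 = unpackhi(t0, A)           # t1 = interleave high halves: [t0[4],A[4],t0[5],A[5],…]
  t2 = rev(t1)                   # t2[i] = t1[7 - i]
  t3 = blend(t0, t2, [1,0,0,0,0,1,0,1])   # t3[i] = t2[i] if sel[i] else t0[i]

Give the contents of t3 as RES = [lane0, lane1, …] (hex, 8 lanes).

t0 = [0xcf, 0x09, 0x4d, 0xa5, 0xfe, 0xb9, 0xfa, 0xd9]
t1 = [0xfe, 0xcf, 0xb9, 0x09, 0xfa, 0x4d, 0xd9, 0xa5]
t2 = [0xa5, 0xd9, 0x4d, 0xfa, 0x09, 0xb9, 0xcf, 0xfe]
t3 = [0xa5, 0x09, 0x4d, 0xa5, 0xfe, 0xb9, 0xfa, 0xfe]

RES = [0xa5, 0x09, 0x4d, 0xa5, 0xfe, 0xb9, 0xfa, 0xfe]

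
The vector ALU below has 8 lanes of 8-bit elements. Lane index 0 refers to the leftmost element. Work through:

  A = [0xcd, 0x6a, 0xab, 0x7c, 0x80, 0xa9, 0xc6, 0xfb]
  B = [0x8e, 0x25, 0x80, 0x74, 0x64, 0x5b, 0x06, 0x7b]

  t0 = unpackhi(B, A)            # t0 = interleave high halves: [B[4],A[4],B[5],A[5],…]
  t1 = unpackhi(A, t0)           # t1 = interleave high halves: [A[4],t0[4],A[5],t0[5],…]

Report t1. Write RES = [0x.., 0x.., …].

t0 = [0x64, 0x80, 0x5b, 0xa9, 0x06, 0xc6, 0x7b, 0xfb]
t1 = [0x80, 0x06, 0xa9, 0xc6, 0xc6, 0x7b, 0xfb, 0xfb]

RES = [ 0x80  0x06  0xa9  0xc6  0xc6  0x7b  0xfb  0xfb ]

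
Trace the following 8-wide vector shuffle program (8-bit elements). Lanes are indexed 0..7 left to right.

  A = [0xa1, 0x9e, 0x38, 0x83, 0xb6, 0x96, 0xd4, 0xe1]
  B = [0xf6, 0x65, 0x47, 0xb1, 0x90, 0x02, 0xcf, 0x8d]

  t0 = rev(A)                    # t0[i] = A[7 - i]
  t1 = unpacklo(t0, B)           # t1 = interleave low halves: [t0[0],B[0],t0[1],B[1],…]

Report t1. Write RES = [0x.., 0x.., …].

RES = [ 0xe1  0xf6  0xd4  0x65  0x96  0x47  0xb6  0xb1 ]

→ t0 |e1|d4|96|b6|83|38|9e|a1|
→ t1 |e1|f6|d4|65|96|47|b6|b1|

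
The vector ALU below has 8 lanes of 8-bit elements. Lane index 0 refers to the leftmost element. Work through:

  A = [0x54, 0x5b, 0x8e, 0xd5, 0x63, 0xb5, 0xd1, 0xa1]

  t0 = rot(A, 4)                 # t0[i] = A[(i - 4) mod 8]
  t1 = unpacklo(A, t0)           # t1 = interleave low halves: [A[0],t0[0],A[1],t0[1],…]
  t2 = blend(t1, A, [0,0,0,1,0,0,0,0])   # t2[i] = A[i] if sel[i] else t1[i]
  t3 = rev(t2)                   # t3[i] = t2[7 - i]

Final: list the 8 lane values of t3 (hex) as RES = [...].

RES = [ 0xa1  0xd5  0xd1  0x8e  0xd5  0x5b  0x63  0x54 ]

  t0: 63 b5 d1 a1 54 5b 8e d5
  t1: 54 63 5b b5 8e d1 d5 a1
  t2: 54 63 5b d5 8e d1 d5 a1
  t3: a1 d5 d1 8e d5 5b 63 54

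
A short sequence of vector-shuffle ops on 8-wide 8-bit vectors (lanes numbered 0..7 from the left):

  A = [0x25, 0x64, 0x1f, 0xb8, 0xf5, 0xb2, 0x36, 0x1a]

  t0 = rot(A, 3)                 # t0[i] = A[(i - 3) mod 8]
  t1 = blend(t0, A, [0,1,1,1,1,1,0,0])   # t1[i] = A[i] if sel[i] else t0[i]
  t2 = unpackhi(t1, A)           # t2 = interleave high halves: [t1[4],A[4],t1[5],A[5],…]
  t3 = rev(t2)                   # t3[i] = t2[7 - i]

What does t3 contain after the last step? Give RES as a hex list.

RES = [ 0x1a  0xf5  0x36  0xb8  0xb2  0xb2  0xf5  0xf5 ]

t0 = [0xb2, 0x36, 0x1a, 0x25, 0x64, 0x1f, 0xb8, 0xf5]
t1 = [0xb2, 0x64, 0x1f, 0xb8, 0xf5, 0xb2, 0xb8, 0xf5]
t2 = [0xf5, 0xf5, 0xb2, 0xb2, 0xb8, 0x36, 0xf5, 0x1a]
t3 = [0x1a, 0xf5, 0x36, 0xb8, 0xb2, 0xb2, 0xf5, 0xf5]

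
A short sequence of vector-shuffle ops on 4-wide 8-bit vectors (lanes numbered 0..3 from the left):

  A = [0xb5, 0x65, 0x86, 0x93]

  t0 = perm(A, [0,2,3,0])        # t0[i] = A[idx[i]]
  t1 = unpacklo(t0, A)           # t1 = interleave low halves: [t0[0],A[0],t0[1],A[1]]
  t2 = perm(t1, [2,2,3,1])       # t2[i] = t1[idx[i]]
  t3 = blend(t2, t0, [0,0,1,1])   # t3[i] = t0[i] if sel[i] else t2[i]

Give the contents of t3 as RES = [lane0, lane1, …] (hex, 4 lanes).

RES = [ 0x86  0x86  0x93  0xb5 ]

  t0: b5 86 93 b5
  t1: b5 b5 86 65
  t2: 86 86 65 b5
  t3: 86 86 93 b5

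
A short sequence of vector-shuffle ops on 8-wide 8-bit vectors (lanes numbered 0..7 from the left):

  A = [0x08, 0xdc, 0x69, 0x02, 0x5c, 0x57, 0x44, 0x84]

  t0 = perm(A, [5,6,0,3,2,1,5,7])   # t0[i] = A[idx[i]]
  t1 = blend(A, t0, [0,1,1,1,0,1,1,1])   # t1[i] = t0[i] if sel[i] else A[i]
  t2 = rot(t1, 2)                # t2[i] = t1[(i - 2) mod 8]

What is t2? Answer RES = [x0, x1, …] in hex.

RES = [ 0x57  0x84  0x08  0x44  0x08  0x02  0x5c  0xdc ]

t0 = [0x57, 0x44, 0x08, 0x02, 0x69, 0xdc, 0x57, 0x84]
t1 = [0x08, 0x44, 0x08, 0x02, 0x5c, 0xdc, 0x57, 0x84]
t2 = [0x57, 0x84, 0x08, 0x44, 0x08, 0x02, 0x5c, 0xdc]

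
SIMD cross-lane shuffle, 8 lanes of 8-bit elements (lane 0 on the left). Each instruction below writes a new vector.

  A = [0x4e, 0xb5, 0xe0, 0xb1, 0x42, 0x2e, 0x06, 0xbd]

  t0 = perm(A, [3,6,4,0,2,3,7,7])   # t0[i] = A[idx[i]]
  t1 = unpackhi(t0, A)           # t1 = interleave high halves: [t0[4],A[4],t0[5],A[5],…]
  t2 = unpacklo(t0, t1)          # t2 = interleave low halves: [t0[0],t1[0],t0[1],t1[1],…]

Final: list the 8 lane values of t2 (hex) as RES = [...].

→ t0 |b1|06|42|4e|e0|b1|bd|bd|
→ t1 |e0|42|b1|2e|bd|06|bd|bd|
→ t2 |b1|e0|06|42|42|b1|4e|2e|

RES = [ 0xb1  0xe0  0x06  0x42  0x42  0xb1  0x4e  0x2e ]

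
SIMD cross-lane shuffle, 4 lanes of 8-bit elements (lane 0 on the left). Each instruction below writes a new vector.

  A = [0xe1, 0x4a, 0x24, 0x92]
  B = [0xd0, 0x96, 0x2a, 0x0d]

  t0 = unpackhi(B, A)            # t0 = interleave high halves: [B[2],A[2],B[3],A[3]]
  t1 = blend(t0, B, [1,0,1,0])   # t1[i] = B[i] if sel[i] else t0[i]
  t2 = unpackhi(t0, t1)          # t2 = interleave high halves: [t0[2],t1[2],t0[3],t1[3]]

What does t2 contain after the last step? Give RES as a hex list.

  t0: 2a 24 0d 92
  t1: d0 24 2a 92
  t2: 0d 2a 92 92

RES = [ 0x0d  0x2a  0x92  0x92 ]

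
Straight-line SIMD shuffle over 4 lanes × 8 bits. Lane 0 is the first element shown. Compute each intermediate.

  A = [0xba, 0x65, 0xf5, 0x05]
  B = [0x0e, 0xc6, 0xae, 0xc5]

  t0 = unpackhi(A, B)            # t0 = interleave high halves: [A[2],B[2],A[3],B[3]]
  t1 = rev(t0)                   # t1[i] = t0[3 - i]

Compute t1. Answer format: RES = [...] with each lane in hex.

  t0: f5 ae 05 c5
  t1: c5 05 ae f5

RES = [ 0xc5  0x05  0xae  0xf5 ]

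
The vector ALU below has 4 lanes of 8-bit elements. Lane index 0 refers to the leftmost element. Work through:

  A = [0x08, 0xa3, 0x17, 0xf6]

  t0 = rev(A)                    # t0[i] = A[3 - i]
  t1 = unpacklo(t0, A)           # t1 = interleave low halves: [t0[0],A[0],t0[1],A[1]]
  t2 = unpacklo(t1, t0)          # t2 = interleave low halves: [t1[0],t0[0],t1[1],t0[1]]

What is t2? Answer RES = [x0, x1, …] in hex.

→ t0 |f6|17|a3|08|
→ t1 |f6|08|17|a3|
→ t2 |f6|f6|08|17|

RES = [ 0xf6  0xf6  0x08  0x17 ]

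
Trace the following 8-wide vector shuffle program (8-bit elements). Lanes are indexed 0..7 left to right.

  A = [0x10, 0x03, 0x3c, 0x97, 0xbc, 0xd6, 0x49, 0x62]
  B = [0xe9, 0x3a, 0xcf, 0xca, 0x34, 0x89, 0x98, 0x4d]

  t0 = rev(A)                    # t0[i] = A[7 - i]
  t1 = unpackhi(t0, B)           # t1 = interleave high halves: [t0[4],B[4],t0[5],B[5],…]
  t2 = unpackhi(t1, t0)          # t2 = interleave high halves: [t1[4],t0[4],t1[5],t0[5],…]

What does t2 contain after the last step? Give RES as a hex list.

RES = [0x03, 0x97, 0x98, 0x3c, 0x10, 0x03, 0x4d, 0x10]

t0 = [0x62, 0x49, 0xd6, 0xbc, 0x97, 0x3c, 0x03, 0x10]
t1 = [0x97, 0x34, 0x3c, 0x89, 0x03, 0x98, 0x10, 0x4d]
t2 = [0x03, 0x97, 0x98, 0x3c, 0x10, 0x03, 0x4d, 0x10]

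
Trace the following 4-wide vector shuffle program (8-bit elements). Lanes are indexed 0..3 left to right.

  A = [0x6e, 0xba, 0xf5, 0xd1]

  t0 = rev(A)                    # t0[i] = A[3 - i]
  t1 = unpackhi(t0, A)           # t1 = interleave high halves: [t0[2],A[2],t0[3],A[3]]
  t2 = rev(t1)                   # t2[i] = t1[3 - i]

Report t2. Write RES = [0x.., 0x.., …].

t0 = [0xd1, 0xf5, 0xba, 0x6e]
t1 = [0xba, 0xf5, 0x6e, 0xd1]
t2 = [0xd1, 0x6e, 0xf5, 0xba]

RES = [ 0xd1  0x6e  0xf5  0xba ]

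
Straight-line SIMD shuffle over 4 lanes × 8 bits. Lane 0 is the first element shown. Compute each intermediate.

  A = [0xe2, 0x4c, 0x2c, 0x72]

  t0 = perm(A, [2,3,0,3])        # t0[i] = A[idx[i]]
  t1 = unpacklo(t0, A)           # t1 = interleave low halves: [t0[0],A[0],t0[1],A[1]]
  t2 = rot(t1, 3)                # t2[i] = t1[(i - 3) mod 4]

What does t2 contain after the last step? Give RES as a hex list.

t0 = [0x2c, 0x72, 0xe2, 0x72]
t1 = [0x2c, 0xe2, 0x72, 0x4c]
t2 = [0xe2, 0x72, 0x4c, 0x2c]

RES = [ 0xe2  0x72  0x4c  0x2c ]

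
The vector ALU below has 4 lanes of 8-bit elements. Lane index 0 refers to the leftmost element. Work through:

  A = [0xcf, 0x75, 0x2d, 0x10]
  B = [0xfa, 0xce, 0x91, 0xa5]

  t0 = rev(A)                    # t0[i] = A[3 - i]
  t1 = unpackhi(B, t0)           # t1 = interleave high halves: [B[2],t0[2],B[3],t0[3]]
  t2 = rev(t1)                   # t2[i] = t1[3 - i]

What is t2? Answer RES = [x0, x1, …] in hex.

→ t0 |10|2d|75|cf|
→ t1 |91|75|a5|cf|
→ t2 |cf|a5|75|91|

RES = [0xcf, 0xa5, 0x75, 0x91]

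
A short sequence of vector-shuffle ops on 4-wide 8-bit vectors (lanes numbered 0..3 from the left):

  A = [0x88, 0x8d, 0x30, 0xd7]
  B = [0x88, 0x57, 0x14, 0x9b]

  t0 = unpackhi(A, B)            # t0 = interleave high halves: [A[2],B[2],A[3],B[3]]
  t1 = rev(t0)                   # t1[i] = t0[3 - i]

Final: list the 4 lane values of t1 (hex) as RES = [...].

→ t0 |30|14|d7|9b|
→ t1 |9b|d7|14|30|

RES = [0x9b, 0xd7, 0x14, 0x30]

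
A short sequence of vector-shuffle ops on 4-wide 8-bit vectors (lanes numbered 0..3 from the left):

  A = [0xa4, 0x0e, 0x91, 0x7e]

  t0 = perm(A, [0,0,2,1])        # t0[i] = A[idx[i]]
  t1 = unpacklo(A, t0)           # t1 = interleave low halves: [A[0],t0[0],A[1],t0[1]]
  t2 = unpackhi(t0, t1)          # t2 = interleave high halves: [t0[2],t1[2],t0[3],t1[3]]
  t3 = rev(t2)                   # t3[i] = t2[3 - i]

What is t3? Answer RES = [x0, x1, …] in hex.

RES = [0xa4, 0x0e, 0x0e, 0x91]

→ t0 |a4|a4|91|0e|
→ t1 |a4|a4|0e|a4|
→ t2 |91|0e|0e|a4|
→ t3 |a4|0e|0e|91|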